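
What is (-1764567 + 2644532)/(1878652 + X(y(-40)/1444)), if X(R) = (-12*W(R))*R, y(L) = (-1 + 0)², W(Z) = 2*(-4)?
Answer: 317667365/678193396 ≈ 0.46840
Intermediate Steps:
W(Z) = -8
y(L) = 1 (y(L) = (-1)² = 1)
X(R) = 96*R (X(R) = (-12*(-8))*R = 96*R)
(-1764567 + 2644532)/(1878652 + X(y(-40)/1444)) = (-1764567 + 2644532)/(1878652 + 96*(1/1444)) = 879965/(1878652 + 96*(1*(1/1444))) = 879965/(1878652 + 96*(1/1444)) = 879965/(1878652 + 24/361) = 879965/(678193396/361) = 879965*(361/678193396) = 317667365/678193396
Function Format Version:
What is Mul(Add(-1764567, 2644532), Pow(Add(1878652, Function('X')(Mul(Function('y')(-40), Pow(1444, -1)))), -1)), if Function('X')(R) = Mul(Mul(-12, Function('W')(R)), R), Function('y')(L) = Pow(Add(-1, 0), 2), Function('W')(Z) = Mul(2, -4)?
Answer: Rational(317667365, 678193396) ≈ 0.46840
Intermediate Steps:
Function('W')(Z) = -8
Function('y')(L) = 1 (Function('y')(L) = Pow(-1, 2) = 1)
Function('X')(R) = Mul(96, R) (Function('X')(R) = Mul(Mul(-12, -8), R) = Mul(96, R))
Mul(Add(-1764567, 2644532), Pow(Add(1878652, Function('X')(Mul(Function('y')(-40), Pow(1444, -1)))), -1)) = Mul(Add(-1764567, 2644532), Pow(Add(1878652, Mul(96, Mul(1, Pow(1444, -1)))), -1)) = Mul(879965, Pow(Add(1878652, Mul(96, Mul(1, Rational(1, 1444)))), -1)) = Mul(879965, Pow(Add(1878652, Mul(96, Rational(1, 1444))), -1)) = Mul(879965, Pow(Add(1878652, Rational(24, 361)), -1)) = Mul(879965, Pow(Rational(678193396, 361), -1)) = Mul(879965, Rational(361, 678193396)) = Rational(317667365, 678193396)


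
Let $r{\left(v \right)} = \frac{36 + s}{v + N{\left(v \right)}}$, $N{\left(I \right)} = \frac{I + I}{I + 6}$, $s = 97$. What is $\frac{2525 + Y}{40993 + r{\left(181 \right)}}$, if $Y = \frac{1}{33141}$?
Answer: $\frac{5242938129}{85119830468} \approx 0.061595$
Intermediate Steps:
$Y = \frac{1}{33141} \approx 3.0174 \cdot 10^{-5}$
$N{\left(I \right)} = \frac{2 I}{6 + I}$
$r{\left(v \right)} = \frac{133}{v + \frac{2 v}{6 + v}}$ ($r{\left(v \right)} = \frac{36 + 97}{v + \frac{2 v}{6 + v}} = \frac{133}{v + \frac{2 v}{6 + v}}$)
$\frac{2525 + Y}{40993 + r{\left(181 \right)}} = \frac{2525 + \frac{1}{33141}}{40993 + \frac{133 \left(6 + 181\right)}{181 \left(8 + 181\right)}} = \frac{83681026}{33141 \left(40993 + 133 \cdot \frac{1}{181} \cdot \frac{1}{189} \cdot 187\right)} = \frac{83681026}{33141 \left(40993 + \frac{3553}{4887}\right)} = \frac{83681026}{33141 \cdot \frac{200336344}{4887}} = \frac{83681026}{33141} \cdot \frac{4887}{200336344} = \frac{5242938129}{85119830468}$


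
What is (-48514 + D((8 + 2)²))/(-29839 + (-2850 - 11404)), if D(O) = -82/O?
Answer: 2425741/2204650 ≈ 1.1003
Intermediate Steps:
(-48514 + D((8 + 2)²))/(-29839 + (-2850 - 11404)) = (-48514 - 82/(8 + 2)²)/(-29839 + (-2850 - 11404)) = (-48514 - 82/(10²))/(-29839 - 14254) = (-48514 - 82/100)/(-44093) = (-48514 - 82*1/100)*(-1/44093) = (-48514 - 41/50)*(-1/44093) = -2425741/50*(-1/44093) = 2425741/2204650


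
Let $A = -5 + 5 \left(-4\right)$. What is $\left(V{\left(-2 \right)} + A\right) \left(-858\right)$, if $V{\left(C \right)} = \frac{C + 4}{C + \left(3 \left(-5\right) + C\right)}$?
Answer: $\frac{409266}{19} \approx 21540.0$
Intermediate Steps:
$V{\left(C \right)} = \frac{4 + C}{-15 + 2 C}$ ($V{\left(C \right)} = \frac{4 + C}{C + \left(-15 + C\right)} = \frac{4 + C}{-15 + 2 C}$)
$A = -25$ ($A = -5 - 20 = -25$)
$\left(V{\left(-2 \right)} + A\right) \left(-858\right) = \left(\frac{4 - 2}{-15 + 2 \left(-2\right)} - 25\right) \left(-858\right) = \left(\frac{1}{-15 - 4} \cdot 2 - 25\right) \left(-858\right) = \left(\frac{1}{-19} \cdot 2 - 25\right) \left(-858\right) = \left(\left(- \frac{1}{19}\right) 2 - 25\right) \left(-858\right) = \left(- \frac{2}{19} - 25\right) \left(-858\right) = \left(- \frac{477}{19}\right) \left(-858\right) = \frac{409266}{19}$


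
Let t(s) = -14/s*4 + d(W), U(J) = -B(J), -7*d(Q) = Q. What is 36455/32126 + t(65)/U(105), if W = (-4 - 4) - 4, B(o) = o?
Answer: 1729172737/1534819650 ≈ 1.1266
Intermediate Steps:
W = -12 (W = -8 - 4 = -12)
d(Q) = -Q/7
U(J) = -J
t(s) = 12/7 - 56/s (t(s) = -14/s*4 - ⅐*(-12) = -56/s + 12/7 = 12/7 - 56/s)
36455/32126 + t(65)/U(105) = 36455/32126 + (12/7 - 56/65)/((-1*105)) = 36455*(1/32126) + (12/7 - 56*1/65)/(-105) = 36455/32126 + (12/7 - 56/65)*(-1/105) = 36455/32126 + (388/455)*(-1/105) = 36455/32126 - 388/47775 = 1729172737/1534819650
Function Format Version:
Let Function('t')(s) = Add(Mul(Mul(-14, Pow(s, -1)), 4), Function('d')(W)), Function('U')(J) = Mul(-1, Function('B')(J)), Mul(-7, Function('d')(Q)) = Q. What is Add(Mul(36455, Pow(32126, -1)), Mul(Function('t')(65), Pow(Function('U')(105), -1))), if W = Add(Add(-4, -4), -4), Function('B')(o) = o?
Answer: Rational(1729172737, 1534819650) ≈ 1.1266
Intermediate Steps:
W = -12 (W = Add(-8, -4) = -12)
Function('d')(Q) = Mul(Rational(-1, 7), Q)
Function('U')(J) = Mul(-1, J)
Function('t')(s) = Add(Rational(12, 7), Mul(-56, Pow(s, -1))) (Function('t')(s) = Add(Mul(Mul(-14, Pow(s, -1)), 4), Mul(Rational(-1, 7), -12)) = Add(Mul(-56, Pow(s, -1)), Rational(12, 7)) = Add(Rational(12, 7), Mul(-56, Pow(s, -1))))
Add(Mul(36455, Pow(32126, -1)), Mul(Function('t')(65), Pow(Function('U')(105), -1))) = Add(Mul(36455, Pow(32126, -1)), Mul(Add(Rational(12, 7), Mul(-56, Pow(65, -1))), Pow(Mul(-1, 105), -1))) = Add(Mul(36455, Rational(1, 32126)), Mul(Add(Rational(12, 7), Mul(-56, Rational(1, 65))), Pow(-105, -1))) = Add(Rational(36455, 32126), Mul(Add(Rational(12, 7), Rational(-56, 65)), Rational(-1, 105))) = Add(Rational(36455, 32126), Mul(Rational(388, 455), Rational(-1, 105))) = Add(Rational(36455, 32126), Rational(-388, 47775)) = Rational(1729172737, 1534819650)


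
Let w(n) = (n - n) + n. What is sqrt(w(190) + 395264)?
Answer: sqrt(395454) ≈ 628.85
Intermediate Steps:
w(n) = n (w(n) = 0 + n = n)
sqrt(w(190) + 395264) = sqrt(190 + 395264) = sqrt(395454)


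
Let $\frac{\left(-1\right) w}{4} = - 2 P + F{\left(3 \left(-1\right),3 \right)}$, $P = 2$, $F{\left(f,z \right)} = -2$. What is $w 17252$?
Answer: $414048$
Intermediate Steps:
$w = 24$ ($w = - 4 \left(\left(-2\right) 2 - 2\right) = - 4 \left(-4 - 2\right) = \left(-4\right) \left(-6\right) = 24$)
$w 17252 = 24 \cdot 17252 = 414048$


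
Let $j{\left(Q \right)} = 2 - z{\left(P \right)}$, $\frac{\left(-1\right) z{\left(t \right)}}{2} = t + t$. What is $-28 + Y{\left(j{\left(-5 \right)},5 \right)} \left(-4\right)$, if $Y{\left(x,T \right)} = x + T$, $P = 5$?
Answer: $-136$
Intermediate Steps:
$z{\left(t \right)} = - 4 t$ ($z{\left(t \right)} = - 2 \left(t + t\right) = - 2 \cdot 2 t = - 4 t$)
$j{\left(Q \right)} = 22$ ($j{\left(Q \right)} = 2 - \left(-4\right) 5 = 2 - -20 = 2 + 20 = 22$)
$Y{\left(x,T \right)} = T + x$
$-28 + Y{\left(j{\left(-5 \right)},5 \right)} \left(-4\right) = -28 + \left(5 + 22\right) \left(-4\right) = -28 + 27 \left(-4\right) = -28 - 108 = -136$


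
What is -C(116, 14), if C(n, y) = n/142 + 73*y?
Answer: -72620/71 ≈ -1022.8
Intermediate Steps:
C(n, y) = 73*y + n/142 (C(n, y) = n/142 + 73*y = 73*y + n/142)
-C(116, 14) = -(73*14 + (1/142)*116) = -(1022 + 58/71) = -1*72620/71 = -72620/71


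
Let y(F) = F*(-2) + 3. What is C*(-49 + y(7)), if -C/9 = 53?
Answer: 28620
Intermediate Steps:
C = -477 (C = -9*53 = -477)
y(F) = 3 - 2*F (y(F) = -2*F + 3 = 3 - 2*F)
C*(-49 + y(7)) = -477*(-49 + (3 - 2*7)) = -477*(-49 + (3 - 14)) = -477*(-49 - 11) = -477*(-60) = 28620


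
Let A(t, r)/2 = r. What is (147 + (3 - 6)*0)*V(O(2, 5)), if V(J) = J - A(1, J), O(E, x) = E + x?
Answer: -1029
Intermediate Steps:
A(t, r) = 2*r
V(J) = -J (V(J) = J - 2*J = -J)
(147 + (3 - 6)*0)*V(O(2, 5)) = (147 + (3 - 6)*0)*(-(2 + 5)) = (147 - 3*0)*(-1*7) = (147 + 0)*(-7) = 147*(-7) = -1029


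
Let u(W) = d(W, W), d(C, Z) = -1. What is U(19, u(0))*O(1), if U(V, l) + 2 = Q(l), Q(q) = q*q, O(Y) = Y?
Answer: -1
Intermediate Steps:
u(W) = -1
Q(q) = q**2
U(V, l) = -2 + l**2
U(19, u(0))*O(1) = (-2 + (-1)**2)*1 = (-2 + 1)*1 = -1*1 = -1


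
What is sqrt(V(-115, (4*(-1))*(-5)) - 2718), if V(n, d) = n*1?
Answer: I*sqrt(2833) ≈ 53.226*I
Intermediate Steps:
V(n, d) = n
sqrt(V(-115, (4*(-1))*(-5)) - 2718) = sqrt(-115 - 2718) = sqrt(-2833) = I*sqrt(2833)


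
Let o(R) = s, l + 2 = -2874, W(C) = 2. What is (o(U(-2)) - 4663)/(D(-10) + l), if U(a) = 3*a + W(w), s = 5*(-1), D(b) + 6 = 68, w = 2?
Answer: 778/469 ≈ 1.6588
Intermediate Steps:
l = -2876 (l = -2 - 2874 = -2876)
D(b) = 62 (D(b) = -6 + 68 = 62)
s = -5
U(a) = 2 + 3*a (U(a) = 3*a + 2 = 2 + 3*a)
o(R) = -5
(o(U(-2)) - 4663)/(D(-10) + l) = (-5 - 4663)/(62 - 2876) = -4668/(-2814) = -4668*(-1/2814) = 778/469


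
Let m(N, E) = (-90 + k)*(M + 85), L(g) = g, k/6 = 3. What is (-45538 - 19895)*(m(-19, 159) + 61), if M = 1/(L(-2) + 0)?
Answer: 394102959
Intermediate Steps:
k = 18 (k = 6*3 = 18)
M = -½ (M = 1/(-2 + 0) = 1/(-2) = -½ ≈ -0.50000)
m(N, E) = -6084 (m(N, E) = (-90 + 18)*(-½ + 85) = -72*169/2 = -6084)
(-45538 - 19895)*(m(-19, 159) + 61) = (-45538 - 19895)*(-6084 + 61) = -65433*(-6023) = 394102959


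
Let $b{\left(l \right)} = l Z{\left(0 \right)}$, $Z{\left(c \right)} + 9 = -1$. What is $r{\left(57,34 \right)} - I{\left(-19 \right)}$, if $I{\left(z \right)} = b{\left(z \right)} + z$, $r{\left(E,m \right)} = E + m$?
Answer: $-80$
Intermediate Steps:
$Z{\left(c \right)} = -10$ ($Z{\left(c \right)} = -9 - 1 = -10$)
$b{\left(l \right)} = - 10 l$ ($b{\left(l \right)} = l \left(-10\right) = - 10 l$)
$I{\left(z \right)} = - 9 z$ ($I{\left(z \right)} = - 10 z + z = - 9 z$)
$r{\left(57,34 \right)} - I{\left(-19 \right)} = \left(57 + 34\right) - \left(-9\right) \left(-19\right) = 91 - 171 = -80$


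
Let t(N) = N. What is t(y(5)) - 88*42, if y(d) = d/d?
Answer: -3695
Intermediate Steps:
y(d) = 1
t(y(5)) - 88*42 = 1 - 88*42 = 1 - 3696 = -3695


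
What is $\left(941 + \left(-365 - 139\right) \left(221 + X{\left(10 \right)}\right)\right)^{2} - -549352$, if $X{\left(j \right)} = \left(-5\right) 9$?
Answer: $7702893521$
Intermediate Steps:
$X{\left(j \right)} = -45$
$\left(941 + \left(-365 - 139\right) \left(221 + X{\left(10 \right)}\right)\right)^{2} - -549352 = \left(941 + \left(-365 - 139\right) \left(221 - 45\right)\right)^{2} - -549352 = \left(941 - 88704\right)^{2} + 549352 = \left(-87763\right)^{2} + 549352 = 7702344169 + 549352 = 7702893521$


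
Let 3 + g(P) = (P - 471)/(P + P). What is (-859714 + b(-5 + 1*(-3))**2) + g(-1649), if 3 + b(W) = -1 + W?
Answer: -1417434817/1649 ≈ -8.5957e+5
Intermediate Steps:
g(P) = -3 + (-471 + P)/(2*P) (g(P) = -3 + (P - 471)/(P + P) = -3 + (-471 + P)/((2*P)) = -3 + (-471 + P)*(1/(2*P)) = -3 + (-471 + P)/(2*P))
b(W) = -4 + W (b(W) = -3 + (-1 + W) = -4 + W)
(-859714 + b(-5 + 1*(-3))**2) + g(-1649) = (-859714 + (-4 + (-5 + 1*(-3)))**2) + (1/2)*(-471 - 5*(-1649))/(-1649) = (-859714 + (-4 + (-5 - 3))**2) + (1/2)*(-1/1649)*(-471 + 8245) = (-859714 + (-4 - 8)**2) + (1/2)*(-1/1649)*7774 = (-859714 + (-12)**2) - 3887/1649 = (-859714 + 144) - 3887/1649 = -859570 - 3887/1649 = -1417434817/1649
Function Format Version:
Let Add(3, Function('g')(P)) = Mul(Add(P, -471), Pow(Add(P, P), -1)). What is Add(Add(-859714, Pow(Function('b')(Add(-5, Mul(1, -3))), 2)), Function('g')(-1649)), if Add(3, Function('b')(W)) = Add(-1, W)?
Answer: Rational(-1417434817, 1649) ≈ -8.5957e+5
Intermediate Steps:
Function('g')(P) = Add(-3, Mul(Rational(1, 2), Pow(P, -1), Add(-471, P))) (Function('g')(P) = Add(-3, Mul(Add(P, -471), Pow(Add(P, P), -1))) = Add(-3, Mul(Add(-471, P), Pow(Mul(2, P), -1))) = Add(-3, Mul(Add(-471, P), Mul(Rational(1, 2), Pow(P, -1)))) = Add(-3, Mul(Rational(1, 2), Pow(P, -1), Add(-471, P))))
Function('b')(W) = Add(-4, W) (Function('b')(W) = Add(-3, Add(-1, W)) = Add(-4, W))
Add(Add(-859714, Pow(Function('b')(Add(-5, Mul(1, -3))), 2)), Function('g')(-1649)) = Add(Add(-859714, Pow(Add(-4, Add(-5, Mul(1, -3))), 2)), Mul(Rational(1, 2), Pow(-1649, -1), Add(-471, Mul(-5, -1649)))) = Add(Add(-859714, Pow(Add(-4, Add(-5, -3)), 2)), Mul(Rational(1, 2), Rational(-1, 1649), Add(-471, 8245))) = Add(Add(-859714, Pow(Add(-4, -8), 2)), Mul(Rational(1, 2), Rational(-1, 1649), 7774)) = Add(Add(-859714, Pow(-12, 2)), Rational(-3887, 1649)) = Add(Add(-859714, 144), Rational(-3887, 1649)) = Add(-859570, Rational(-3887, 1649)) = Rational(-1417434817, 1649)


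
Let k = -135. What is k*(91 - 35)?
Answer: -7560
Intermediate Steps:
k*(91 - 35) = -135*(91 - 35) = -135*56 = -7560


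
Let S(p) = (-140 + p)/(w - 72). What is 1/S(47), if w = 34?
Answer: 38/93 ≈ 0.40860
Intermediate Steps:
S(p) = 70/19 - p/38 (S(p) = (-140 + p)/(34 - 72) = (-140 + p)/(-38) = (-140 + p)*(-1/38) = 70/19 - p/38)
1/S(47) = 1/(70/19 - 1/38*47) = 1/(70/19 - 47/38) = 1/(93/38) = 38/93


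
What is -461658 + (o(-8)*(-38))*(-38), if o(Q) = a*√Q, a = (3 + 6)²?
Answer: -461658 + 233928*I*√2 ≈ -4.6166e+5 + 3.3082e+5*I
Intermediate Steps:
a = 81 (a = 9² = 81)
o(Q) = 81*√Q
-461658 + (o(-8)*(-38))*(-38) = -461658 + ((81*√(-8))*(-38))*(-38) = -461658 + ((81*(2*I*√2))*(-38))*(-38) = -461658 + ((162*I*√2)*(-38))*(-38) = -461658 - 6156*I*√2*(-38) = -461658 + 233928*I*√2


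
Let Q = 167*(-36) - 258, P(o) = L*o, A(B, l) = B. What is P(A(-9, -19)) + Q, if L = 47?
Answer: -6693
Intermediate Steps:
P(o) = 47*o
Q = -6270 (Q = -6012 - 258 = -6270)
P(A(-9, -19)) + Q = 47*(-9) - 6270 = -423 - 6270 = -6693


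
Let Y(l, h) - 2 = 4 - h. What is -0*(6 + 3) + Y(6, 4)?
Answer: 2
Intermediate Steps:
Y(l, h) = 6 - h (Y(l, h) = 2 + (4 - h) = 6 - h)
-0*(6 + 3) + Y(6, 4) = -0*(6 + 3) + (6 - 1*4) = -0*9 + (6 - 4) = -42*0 + 2 = 0 + 2 = 2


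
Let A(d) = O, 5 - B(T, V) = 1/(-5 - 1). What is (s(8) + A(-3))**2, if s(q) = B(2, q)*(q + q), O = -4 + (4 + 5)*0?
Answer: 55696/9 ≈ 6188.4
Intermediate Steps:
B(T, V) = 31/6 (B(T, V) = 5 - 1/(-5 - 1) = 5 - 1/(-6) = 5 - 1*(-1/6) = 5 + 1/6 = 31/6)
O = -4 (O = -4 + 9*0 = -4 + 0 = -4)
A(d) = -4
s(q) = 31*q/3 (s(q) = 31*(q + q)/6 = 31*(2*q)/6 = 31*q/3)
(s(8) + A(-3))**2 = ((31/3)*8 - 4)**2 = (248/3 - 4)**2 = (236/3)**2 = 55696/9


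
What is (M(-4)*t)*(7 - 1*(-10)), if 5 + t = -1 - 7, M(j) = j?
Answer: 884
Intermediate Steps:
t = -13 (t = -5 + (-1 - 7) = -5 - 8 = -13)
(M(-4)*t)*(7 - 1*(-10)) = (-4*(-13))*(7 - 1*(-10)) = 52*(7 + 10) = 52*17 = 884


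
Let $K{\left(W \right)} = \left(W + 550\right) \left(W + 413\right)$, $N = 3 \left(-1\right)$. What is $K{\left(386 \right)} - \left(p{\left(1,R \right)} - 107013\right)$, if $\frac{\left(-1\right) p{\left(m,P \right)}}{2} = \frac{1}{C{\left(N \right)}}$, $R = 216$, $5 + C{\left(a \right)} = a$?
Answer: $\frac{3419507}{4} \approx 8.5488 \cdot 10^{5}$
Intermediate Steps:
$N = -3$
$C{\left(a \right)} = -5 + a$
$K{\left(W \right)} = \left(413 + W\right) \left(550 + W\right)$ ($K{\left(W \right)} = \left(550 + W\right) \left(413 + W\right) = \left(413 + W\right) \left(550 + W\right)$)
$p{\left(m,P \right)} = \frac{1}{4}$ ($p{\left(m,P \right)} = - \frac{2}{-5 - 3} = - \frac{2}{-8} = \left(-2\right) \left(- \frac{1}{8}\right) = \frac{1}{4}$)
$K{\left(386 \right)} - \left(p{\left(1,R \right)} - 107013\right) = \left(227150 + 386^{2} + 963 \cdot 386\right) - \left(\frac{1}{4} - 107013\right) = \left(227150 + 148996 + 371718\right) - \left(\frac{1}{4} - 107013\right) = 747864 - - \frac{428051}{4} = 747864 + \frac{428051}{4} = \frac{3419507}{4}$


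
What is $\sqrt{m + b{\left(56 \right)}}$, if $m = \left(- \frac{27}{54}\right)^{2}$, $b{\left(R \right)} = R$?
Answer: $\frac{15}{2} \approx 7.5$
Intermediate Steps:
$m = \frac{1}{4}$ ($m = \left(\left(-27\right) \frac{1}{54}\right)^{2} = \left(- \frac{1}{2}\right)^{2} = \frac{1}{4} \approx 0.25$)
$\sqrt{m + b{\left(56 \right)}} = \sqrt{\frac{1}{4} + 56} = \sqrt{\frac{225}{4}} = \frac{15}{2}$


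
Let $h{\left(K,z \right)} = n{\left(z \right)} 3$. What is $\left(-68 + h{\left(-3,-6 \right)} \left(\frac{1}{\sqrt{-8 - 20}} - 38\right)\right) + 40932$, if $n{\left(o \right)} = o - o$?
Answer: $40864$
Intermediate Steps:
$n{\left(o \right)} = 0$
$h{\left(K,z \right)} = 0$ ($h{\left(K,z \right)} = 0 \cdot 3 = 0$)
$\left(-68 + h{\left(-3,-6 \right)} \left(\frac{1}{\sqrt{-8 - 20}} - 38\right)\right) + 40932 = \left(-68 + 0 \left(\frac{1}{\sqrt{-8 - 20}} - 38\right)\right) + 40932 = \left(-68 + 0 \left(\frac{1}{\sqrt{-28}} - 38\right)\right) + 40932 = \left(-68 + 0 \left(\frac{1}{2 i \sqrt{7}} - 38\right)\right) + 40932 = \left(-68 + 0 \left(- \frac{i \sqrt{7}}{14} - 38\right)\right) + 40932 = \left(-68 + 0 \left(-38 - \frac{i \sqrt{7}}{14}\right)\right) + 40932 = \left(-68 + 0\right) + 40932 = -68 + 40932 = 40864$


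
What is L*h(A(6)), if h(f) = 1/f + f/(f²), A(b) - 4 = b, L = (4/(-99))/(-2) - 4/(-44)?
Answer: 1/45 ≈ 0.022222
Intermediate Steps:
L = ⅑ (L = (4*(-1/99))*(-½) - 4*(-1/44) = -4/99*(-½) + 1/11 = 2/99 + 1/11 = ⅑ ≈ 0.11111)
A(b) = 4 + b
h(f) = 2/f (h(f) = 1/f + f/f² = 1/f + 1/f = 2/f)
L*h(A(6)) = (2/(4 + 6))/9 = (2/10)/9 = (2*(⅒))/9 = (⅑)*(⅕) = 1/45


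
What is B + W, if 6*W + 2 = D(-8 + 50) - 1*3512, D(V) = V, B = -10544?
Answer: -33368/3 ≈ -11123.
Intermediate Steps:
W = -1736/3 (W = -⅓ + ((-8 + 50) - 1*3512)/6 = -⅓ + (42 - 3512)/6 = -⅓ + (⅙)*(-3470) = -⅓ - 1735/3 = -1736/3 ≈ -578.67)
B + W = -10544 - 1736/3 = -33368/3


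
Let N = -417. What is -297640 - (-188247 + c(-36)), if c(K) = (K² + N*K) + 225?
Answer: -125926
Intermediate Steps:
c(K) = 225 + K² - 417*K (c(K) = (K² - 417*K) + 225 = 225 + K² - 417*K)
-297640 - (-188247 + c(-36)) = -297640 - (-188247 + (225 + (-36)² - 417*(-36))) = -297640 - (-188247 + (225 + 1296 + 15012)) = -297640 - (-188247 + 16533) = -297640 - 1*(-171714) = -297640 + 171714 = -125926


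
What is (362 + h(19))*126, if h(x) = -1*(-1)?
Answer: 45738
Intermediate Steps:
h(x) = 1
(362 + h(19))*126 = (362 + 1)*126 = 363*126 = 45738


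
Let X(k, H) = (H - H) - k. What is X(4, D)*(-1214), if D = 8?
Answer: 4856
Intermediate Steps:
X(k, H) = -k (X(k, H) = 0 - k = -k)
X(4, D)*(-1214) = -1*4*(-1214) = -4*(-1214) = 4856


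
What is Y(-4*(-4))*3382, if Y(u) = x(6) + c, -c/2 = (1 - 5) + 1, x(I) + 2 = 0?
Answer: 13528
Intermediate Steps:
x(I) = -2 (x(I) = -2 + 0 = -2)
c = 6 (c = -2*((1 - 5) + 1) = -2*(-4 + 1) = -2*(-3) = 6)
Y(u) = 4 (Y(u) = -2 + 6 = 4)
Y(-4*(-4))*3382 = 4*3382 = 13528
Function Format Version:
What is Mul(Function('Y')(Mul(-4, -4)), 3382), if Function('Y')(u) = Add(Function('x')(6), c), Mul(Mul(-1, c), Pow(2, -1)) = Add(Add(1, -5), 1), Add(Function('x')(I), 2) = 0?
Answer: 13528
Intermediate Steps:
Function('x')(I) = -2 (Function('x')(I) = Add(-2, 0) = -2)
c = 6 (c = Mul(-2, Add(Add(1, -5), 1)) = Mul(-2, Add(-4, 1)) = Mul(-2, -3) = 6)
Function('Y')(u) = 4 (Function('Y')(u) = Add(-2, 6) = 4)
Mul(Function('Y')(Mul(-4, -4)), 3382) = Mul(4, 3382) = 13528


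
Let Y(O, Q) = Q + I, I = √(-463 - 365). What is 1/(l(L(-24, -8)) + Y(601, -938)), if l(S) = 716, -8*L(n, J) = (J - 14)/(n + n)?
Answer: -37/8352 - I*√23/8352 ≈ -0.0044301 - 0.00057421*I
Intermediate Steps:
L(n, J) = -(-14 + J)/(16*n) (L(n, J) = -(J - 14)/(8*(n + n)) = -(-14 + J)/(8*(2*n)) = -(-14 + J)*1/(2*n)/8 = -(-14 + J)/(16*n))
I = 6*I*√23 (I = √(-828) = 6*I*√23 ≈ 28.775*I)
Y(O, Q) = Q + 6*I*√23
1/(l(L(-24, -8)) + Y(601, -938)) = 1/(716 + (-938 + 6*I*√23)) = 1/(-222 + 6*I*√23)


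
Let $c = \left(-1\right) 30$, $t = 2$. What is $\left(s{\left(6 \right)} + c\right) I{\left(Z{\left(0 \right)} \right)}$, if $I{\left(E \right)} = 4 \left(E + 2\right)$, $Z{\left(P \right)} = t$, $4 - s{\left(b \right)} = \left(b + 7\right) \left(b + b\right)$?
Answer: $-2912$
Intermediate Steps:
$s{\left(b \right)} = 4 - 2 b \left(7 + b\right)$ ($s{\left(b \right)} = 4 - \left(b + 7\right) \left(b + b\right) = 4 - \left(7 + b\right) 2 b = 4 - 2 b \left(7 + b\right)$)
$Z{\left(P \right)} = 2$
$I{\left(E \right)} = 8 + 4 E$ ($I{\left(E \right)} = 4 \left(2 + E\right) = 8 + 4 E$)
$c = -30$
$\left(s{\left(6 \right)} + c\right) I{\left(Z{\left(0 \right)} \right)} = \left(\left(4 - 84 - 2 \cdot 6^{2}\right) - 30\right) \left(8 + 4 \cdot 2\right) = \left(\left(4 - 84 - 72\right) - 30\right) \left(8 + 8\right) = \left(\left(4 - 84 - 72\right) - 30\right) 16 = \left(-152 - 30\right) 16 = \left(-182\right) 16 = -2912$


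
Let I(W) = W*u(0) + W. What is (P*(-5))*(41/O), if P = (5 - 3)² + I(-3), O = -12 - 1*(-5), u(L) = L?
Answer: 205/7 ≈ 29.286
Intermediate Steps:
I(W) = W (I(W) = W*0 + W = 0 + W = W)
O = -7 (O = -12 + 5 = -7)
P = 1 (P = (5 - 3)² - 3 = 2² - 3 = 4 - 3 = 1)
(P*(-5))*(41/O) = (1*(-5))*(41/(-7)) = -205*(-1)/7 = -5*(-41/7) = 205/7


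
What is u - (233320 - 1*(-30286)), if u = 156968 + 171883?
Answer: 65245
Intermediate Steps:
u = 328851
u - (233320 - 1*(-30286)) = 328851 - (233320 - 1*(-30286)) = 328851 - (233320 + 30286) = 328851 - 1*263606 = 328851 - 263606 = 65245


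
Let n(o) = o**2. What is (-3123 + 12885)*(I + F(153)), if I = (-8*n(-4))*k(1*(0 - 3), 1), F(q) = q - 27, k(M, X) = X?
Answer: -19524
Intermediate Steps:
F(q) = -27 + q
I = -128 (I = -8*(-4)**2*1 = -8*16*1 = -128*1 = -128)
(-3123 + 12885)*(I + F(153)) = (-3123 + 12885)*(-128 + (-27 + 153)) = 9762*(-128 + 126) = 9762*(-2) = -19524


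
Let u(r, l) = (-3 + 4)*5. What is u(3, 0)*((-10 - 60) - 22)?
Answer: -460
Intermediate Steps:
u(r, l) = 5 (u(r, l) = 1*5 = 5)
u(3, 0)*((-10 - 60) - 22) = 5*((-10 - 60) - 22) = 5*(-70 - 22) = 5*(-92) = -460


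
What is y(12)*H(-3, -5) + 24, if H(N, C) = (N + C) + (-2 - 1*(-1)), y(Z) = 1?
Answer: 15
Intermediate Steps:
H(N, C) = -1 + C + N (H(N, C) = (C + N) + (-2 + 1) = (C + N) - 1 = -1 + C + N)
y(12)*H(-3, -5) + 24 = 1*(-1 - 5 - 3) + 24 = 1*(-9) + 24 = -9 + 24 = 15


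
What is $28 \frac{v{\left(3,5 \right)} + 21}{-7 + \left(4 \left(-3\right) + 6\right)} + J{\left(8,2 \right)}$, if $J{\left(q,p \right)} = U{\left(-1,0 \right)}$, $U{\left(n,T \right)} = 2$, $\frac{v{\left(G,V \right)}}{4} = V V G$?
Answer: $- \frac{8962}{13} \approx -689.38$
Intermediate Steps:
$v{\left(G,V \right)} = 4 G V^{2}$ ($v{\left(G,V \right)} = 4 V V G = 4 V^{2} G = 4 G V^{2}$)
$J{\left(q,p \right)} = 2$
$28 \frac{v{\left(3,5 \right)} + 21}{-7 + \left(4 \left(-3\right) + 6\right)} + J{\left(8,2 \right)} = 28 \frac{4 \cdot 3 \cdot 5^{2} + 21}{-7 + \left(4 \left(-3\right) + 6\right)} + 2 = 28 \frac{4 \cdot 3 \cdot 25 + 21}{-7 + \left(-12 + 6\right)} + 2 = 28 \frac{300 + 21}{-7 - 6} + 2 = 28 \frac{321}{-13} + 2 = 28 \cdot 321 \left(- \frac{1}{13}\right) + 2 = 28 \left(- \frac{321}{13}\right) + 2 = - \frac{8988}{13} + 2 = - \frac{8962}{13}$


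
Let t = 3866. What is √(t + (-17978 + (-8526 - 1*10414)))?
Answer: 2*I*√8263 ≈ 181.8*I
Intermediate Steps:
√(t + (-17978 + (-8526 - 1*10414))) = √(3866 + (-17978 + (-8526 - 1*10414))) = √(3866 + (-17978 + (-8526 - 10414))) = √(3866 + (-17978 - 18940)) = √(3866 - 36918) = √(-33052) = 2*I*√8263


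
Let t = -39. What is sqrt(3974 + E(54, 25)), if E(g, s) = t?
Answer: sqrt(3935) ≈ 62.730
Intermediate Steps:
E(g, s) = -39
sqrt(3974 + E(54, 25)) = sqrt(3974 - 39) = sqrt(3935)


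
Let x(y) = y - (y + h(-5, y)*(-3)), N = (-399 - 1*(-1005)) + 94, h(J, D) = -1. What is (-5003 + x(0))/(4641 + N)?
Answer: -5006/5341 ≈ -0.93728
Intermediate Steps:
N = 700 (N = (-399 + 1005) + 94 = 606 + 94 = 700)
x(y) = -3 (x(y) = y - (y - 1*(-3)) = y - (y + 3) = y - (3 + y) = y + (-3 - y) = -3)
(-5003 + x(0))/(4641 + N) = (-5003 - 3)/(4641 + 700) = -5006/5341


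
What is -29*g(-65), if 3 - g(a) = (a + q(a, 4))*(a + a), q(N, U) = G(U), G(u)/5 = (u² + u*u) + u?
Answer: -433637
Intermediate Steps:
G(u) = 5*u + 10*u² (G(u) = 5*((u² + u*u) + u) = 5*((u² + u²) + u) = 5*(2*u² + u) = 5*(u + 2*u²) = 5*u + 10*u²)
q(N, U) = 5*U*(1 + 2*U)
g(a) = 3 - 2*a*(180 + a) (g(a) = 3 - (a + 5*4*(1 + 2*4))*(a + a) = 3 - (a + 5*4*(1 + 8))*2*a = 3 - (a + 5*4*9)*2*a = 3 - (a + 180)*2*a = 3 - (180 + a)*2*a = 3 - 2*a*(180 + a))
-29*g(-65) = -29*(3 - 360*(-65) - 2*(-65)²) = -29*(3 + 23400 - 2*4225) = -29*(3 + 23400 - 8450) = -29*14953 = -433637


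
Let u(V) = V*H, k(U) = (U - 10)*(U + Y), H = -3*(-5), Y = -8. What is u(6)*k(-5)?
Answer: 17550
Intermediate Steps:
H = 15
k(U) = (-10 + U)*(-8 + U) (k(U) = (U - 10)*(U - 8) = (-10 + U)*(-8 + U))
u(V) = 15*V (u(V) = V*15 = 15*V)
u(6)*k(-5) = (15*6)*(80 + (-5)² - 18*(-5)) = 90*(80 + 25 + 90) = 90*195 = 17550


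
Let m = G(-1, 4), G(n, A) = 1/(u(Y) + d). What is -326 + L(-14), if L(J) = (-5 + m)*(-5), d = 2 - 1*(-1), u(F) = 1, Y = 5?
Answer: -1209/4 ≈ -302.25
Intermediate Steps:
d = 3 (d = 2 + 1 = 3)
G(n, A) = 1/4 (G(n, A) = 1/(1 + 3) = 1/4)
m = 1/4 ≈ 0.25000
L(J) = 95/4 (L(J) = (-5 + 1/4)*(-5) = -19/4*(-5) = 95/4)
-326 + L(-14) = -326 + 95/4 = -1209/4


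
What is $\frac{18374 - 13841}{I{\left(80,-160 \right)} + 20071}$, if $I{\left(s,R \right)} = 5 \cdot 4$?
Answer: $\frac{1511}{6697} \approx 0.22562$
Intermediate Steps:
$I{\left(s,R \right)} = 20$
$\frac{18374 - 13841}{I{\left(80,-160 \right)} + 20071} = \frac{18374 - 13841}{20 + 20071} = \frac{4533}{20091} = 4533 \cdot \frac{1}{20091} = \frac{1511}{6697}$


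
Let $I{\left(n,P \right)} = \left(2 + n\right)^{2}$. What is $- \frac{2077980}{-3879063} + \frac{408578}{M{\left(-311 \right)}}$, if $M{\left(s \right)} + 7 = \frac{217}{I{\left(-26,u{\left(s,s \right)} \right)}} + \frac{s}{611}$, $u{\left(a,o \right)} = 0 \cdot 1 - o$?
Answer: $- \frac{10936825116131324}{190918429713} \approx -57285.0$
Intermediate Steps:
$u{\left(a,o \right)} = - o$ ($u{\left(a,o \right)} = 0 - o = - o$)
$M{\left(s \right)} = - \frac{3815}{576} + \frac{s}{611}$ ($M{\left(s \right)} = -7 + \left(\frac{217}{\left(2 - 26\right)^{2}} + \frac{s}{611}\right) = -7 + \left(\frac{217}{\left(-24\right)^{2}} + s \frac{1}{611}\right) = -7 + \left(\frac{217}{576} + \frac{s}{611}\right) = - \frac{3815}{576} + \frac{s}{611}$)
$- \frac{2077980}{-3879063} + \frac{408578}{M{\left(-311 \right)}} = - \frac{2077980}{-3879063} + \frac{408578}{- \frac{3815}{576} + \frac{1}{611} \left(-311\right)} = \left(-2077980\right) \left(- \frac{1}{3879063}\right) + \frac{408578}{- \frac{3815}{576} - \frac{311}{611}} = \frac{692660}{1293021} + \frac{408578}{- \frac{2510101}{351936}} = \frac{692660}{1293021} + 408578 \left(- \frac{351936}{2510101}\right) = \frac{692660}{1293021} - \frac{8458429824}{147653} = - \frac{10936825116131324}{190918429713}$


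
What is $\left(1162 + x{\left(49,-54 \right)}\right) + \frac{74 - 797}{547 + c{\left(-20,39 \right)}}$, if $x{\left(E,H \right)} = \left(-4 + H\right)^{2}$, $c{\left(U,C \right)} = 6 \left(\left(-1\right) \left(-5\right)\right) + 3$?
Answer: $\frac{2624357}{580} \approx 4524.8$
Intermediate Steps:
$c{\left(U,C \right)} = 33$ ($c{\left(U,C \right)} = 6 \cdot 5 + 3 = 30 + 3 = 33$)
$\left(1162 + x{\left(49,-54 \right)}\right) + \frac{74 - 797}{547 + c{\left(-20,39 \right)}} = \left(1162 + \left(-4 - 54\right)^{2}\right) + \frac{74 - 797}{547 + 33} = \left(1162 + \left(-58\right)^{2}\right) - \frac{723}{580} = \left(1162 + 3364\right) - \frac{723}{580} = 4526 - \frac{723}{580} = \frac{2624357}{580}$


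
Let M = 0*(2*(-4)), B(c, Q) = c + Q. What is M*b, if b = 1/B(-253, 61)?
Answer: 0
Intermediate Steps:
B(c, Q) = Q + c
b = -1/192 (b = 1/(61 - 253) = 1/(-192) = -1/192 ≈ -0.0052083)
M = 0 (M = 0*(-8) = 0)
M*b = 0*(-1/192) = 0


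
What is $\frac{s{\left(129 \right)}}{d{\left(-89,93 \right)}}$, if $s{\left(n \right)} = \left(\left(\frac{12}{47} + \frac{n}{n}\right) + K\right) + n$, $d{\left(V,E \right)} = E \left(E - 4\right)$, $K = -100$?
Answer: $\frac{474}{129673} \approx 0.0036553$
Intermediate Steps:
$d{\left(V,E \right)} = E \left(-4 + E\right)$
$s{\left(n \right)} = - \frac{4641}{47} + n$ ($s{\left(n \right)} = \left(\left(\frac{12}{47} + \frac{n}{n}\right) - 100\right) + n = \left(\left(12 \cdot \frac{1}{47} + 1\right) - 100\right) + n = \left(\left(\frac{12}{47} + 1\right) - 100\right) + n = \left(\frac{59}{47} - 100\right) + n = - \frac{4641}{47} + n$)
$\frac{s{\left(129 \right)}}{d{\left(-89,93 \right)}} = \frac{- \frac{4641}{47} + 129}{93 \left(-4 + 93\right)} = \frac{1422}{47 \cdot 93 \cdot 89} = \frac{1422}{47 \cdot 8277} = \frac{1422}{47} \cdot \frac{1}{8277} = \frac{474}{129673}$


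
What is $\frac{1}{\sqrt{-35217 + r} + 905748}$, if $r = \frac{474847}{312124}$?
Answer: $\frac{282705688752}{256060123167342557} - \frac{2 i \sqrt{857685232235891}}{256060123167342557} \approx 1.1041 \cdot 10^{-6} - 2.2875 \cdot 10^{-10} i$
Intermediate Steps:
$r = \frac{474847}{312124}$ ($r = 474847 \cdot \frac{1}{312124} = \frac{474847}{312124} \approx 1.5213$)
$\frac{1}{\sqrt{-35217 + r} + 905748} = \frac{1}{\sqrt{-35217 + \frac{474847}{312124}} + 905748} = \frac{1}{\sqrt{- \frac{10991596061}{312124}} + 905748} = \frac{1}{\frac{i \sqrt{857685232235891}}{156062} + 905748} = \frac{1}{905748 + \frac{i \sqrt{857685232235891}}{156062}}$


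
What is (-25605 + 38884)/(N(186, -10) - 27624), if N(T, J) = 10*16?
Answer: -13279/27464 ≈ -0.48351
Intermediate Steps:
N(T, J) = 160
(-25605 + 38884)/(N(186, -10) - 27624) = (-25605 + 38884)/(160 - 27624) = 13279/(-27464) = 13279*(-1/27464) = -13279/27464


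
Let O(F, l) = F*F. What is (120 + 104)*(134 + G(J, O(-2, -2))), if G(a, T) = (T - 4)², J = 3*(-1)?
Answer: 30016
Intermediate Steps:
O(F, l) = F²
J = -3
G(a, T) = (-4 + T)²
(120 + 104)*(134 + G(J, O(-2, -2))) = (120 + 104)*(134 + (-4 + (-2)²)²) = 224*(134 + (-4 + 4)²) = 224*(134 + 0²) = 224*(134 + 0) = 224*134 = 30016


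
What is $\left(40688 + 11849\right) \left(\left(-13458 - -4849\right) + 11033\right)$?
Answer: $127349688$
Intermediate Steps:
$\left(40688 + 11849\right) \left(\left(-13458 - -4849\right) + 11033\right) = 52537 \left(\left(-13458 + 4849\right) + 11033\right) = 52537 \left(-8609 + 11033\right) = 52537 \cdot 2424 = 127349688$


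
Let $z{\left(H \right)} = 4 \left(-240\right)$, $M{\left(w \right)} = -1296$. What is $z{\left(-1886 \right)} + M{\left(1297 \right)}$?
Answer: $-2256$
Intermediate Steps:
$z{\left(H \right)} = -960$
$z{\left(-1886 \right)} + M{\left(1297 \right)} = -960 - 1296 = -2256$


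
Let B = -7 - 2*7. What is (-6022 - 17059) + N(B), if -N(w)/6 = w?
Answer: -22955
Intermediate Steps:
B = -21 (B = -7 - 14 = -21)
N(w) = -6*w
(-6022 - 17059) + N(B) = (-6022 - 17059) - 6*(-21) = -23081 + 126 = -22955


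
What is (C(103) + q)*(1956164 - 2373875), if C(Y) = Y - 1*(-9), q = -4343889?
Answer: 1814443434447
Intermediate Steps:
C(Y) = 9 + Y (C(Y) = Y + 9 = 9 + Y)
(C(103) + q)*(1956164 - 2373875) = ((9 + 103) - 4343889)*(1956164 - 2373875) = (112 - 4343889)*(-417711) = -4343777*(-417711) = 1814443434447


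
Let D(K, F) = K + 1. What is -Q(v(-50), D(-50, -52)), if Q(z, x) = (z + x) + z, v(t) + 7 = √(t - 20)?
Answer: 63 - 2*I*√70 ≈ 63.0 - 16.733*I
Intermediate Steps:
v(t) = -7 + √(-20 + t) (v(t) = -7 + √(t - 20) = -7 + √(-20 + t))
D(K, F) = 1 + K
Q(z, x) = x + 2*z (Q(z, x) = (x + z) + z = x + 2*z)
-Q(v(-50), D(-50, -52)) = -((1 - 50) + 2*(-7 + √(-20 - 50))) = -(-49 + 2*(-7 + √(-70))) = -(-49 + 2*(-7 + I*√70)) = -(-49 + (-14 + 2*I*√70)) = -(-63 + 2*I*√70) = 63 - 2*I*√70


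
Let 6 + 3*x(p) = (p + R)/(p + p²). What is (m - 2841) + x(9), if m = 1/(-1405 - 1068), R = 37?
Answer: -949093021/333855 ≈ -2842.8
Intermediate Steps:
m = -1/2473 (m = 1/(-2473) = -1/2473 ≈ -0.00040437)
x(p) = -2 + (37 + p)/(3*(p + p²)) (x(p) = -2 + ((p + 37)/(p + p²))/3 = -2 + ((37 + p)/(p + p²))/3 = -2 + (37 + p)/(3*(p + p²)))
(m - 2841) + x(9) = (-1/2473 - 2841) + (⅓)*(37 - 6*9² - 5*9)/(9*(1 + 9)) = -7025794/2473 + (⅓)*(⅑)*(37 - 6*81 - 45)/10 = -7025794/2473 + (⅓)*(⅑)*(⅒)*(37 - 486 - 45) = -7025794/2473 + (⅓)*(⅑)*(⅒)*(-494) = -7025794/2473 - 247/135 = -949093021/333855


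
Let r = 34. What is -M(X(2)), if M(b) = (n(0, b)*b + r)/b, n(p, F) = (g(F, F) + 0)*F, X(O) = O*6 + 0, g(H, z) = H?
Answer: -881/6 ≈ -146.83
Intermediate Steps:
X(O) = 6*O (X(O) = 6*O + 0 = 6*O)
n(p, F) = F² (n(p, F) = (F + 0)*F = F*F = F²)
M(b) = (34 + b³)/b (M(b) = (b²*b + 34)/b = (b³ + 34)/b = (34 + b³)/b)
-M(X(2)) = -(34 + (6*2)³)/(6*2) = -(34 + 12³)/12 = -(34 + 1728)/12 = -1762/12 = -1*881/6 = -881/6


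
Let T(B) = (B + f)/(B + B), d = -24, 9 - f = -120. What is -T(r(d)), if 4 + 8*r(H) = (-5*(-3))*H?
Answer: 167/182 ≈ 0.91758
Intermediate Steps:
f = 129 (f = 9 - 1*(-120) = 9 + 120 = 129)
r(H) = -½ + 15*H/8 (r(H) = -½ + ((-5*(-3))*H)/8 = -½ + (15*H)/8 = -½ + 15*H/8)
T(B) = (129 + B)/(2*B) (T(B) = (B + 129)/(B + B) = (129 + B)/((2*B)) = (129 + B)*(1/(2*B)) = (129 + B)/(2*B))
-T(r(d)) = -(129 + (-½ + (15/8)*(-24)))/(2*(-½ + (15/8)*(-24))) = -(129 + (-½ - 45))/(2*(-½ - 45)) = -(129 - 91/2)/(2*(-91/2)) = -(-2)*167/(2*91*2) = -1*(-167/182) = 167/182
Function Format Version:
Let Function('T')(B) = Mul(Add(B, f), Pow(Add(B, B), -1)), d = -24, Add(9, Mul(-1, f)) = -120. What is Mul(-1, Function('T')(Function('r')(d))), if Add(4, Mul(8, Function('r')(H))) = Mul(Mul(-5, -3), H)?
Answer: Rational(167, 182) ≈ 0.91758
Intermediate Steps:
f = 129 (f = Add(9, Mul(-1, -120)) = Add(9, 120) = 129)
Function('r')(H) = Add(Rational(-1, 2), Mul(Rational(15, 8), H)) (Function('r')(H) = Add(Rational(-1, 2), Mul(Rational(1, 8), Mul(Mul(-5, -3), H))) = Add(Rational(-1, 2), Mul(Rational(1, 8), Mul(15, H))) = Add(Rational(-1, 2), Mul(Rational(15, 8), H)))
Function('T')(B) = Mul(Rational(1, 2), Pow(B, -1), Add(129, B)) (Function('T')(B) = Mul(Add(B, 129), Pow(Add(B, B), -1)) = Mul(Add(129, B), Pow(Mul(2, B), -1)) = Mul(Add(129, B), Mul(Rational(1, 2), Pow(B, -1))) = Mul(Rational(1, 2), Pow(B, -1), Add(129, B)))
Mul(-1, Function('T')(Function('r')(d))) = Mul(-1, Mul(Rational(1, 2), Pow(Add(Rational(-1, 2), Mul(Rational(15, 8), -24)), -1), Add(129, Add(Rational(-1, 2), Mul(Rational(15, 8), -24))))) = Mul(-1, Mul(Rational(1, 2), Pow(Add(Rational(-1, 2), -45), -1), Add(129, Add(Rational(-1, 2), -45)))) = Mul(-1, Mul(Rational(1, 2), Pow(Rational(-91, 2), -1), Add(129, Rational(-91, 2)))) = Mul(-1, Mul(Rational(1, 2), Rational(-2, 91), Rational(167, 2))) = Mul(-1, Rational(-167, 182)) = Rational(167, 182)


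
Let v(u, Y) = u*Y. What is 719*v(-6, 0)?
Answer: 0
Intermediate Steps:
v(u, Y) = Y*u
719*v(-6, 0) = 719*(0*(-6)) = 719*0 = 0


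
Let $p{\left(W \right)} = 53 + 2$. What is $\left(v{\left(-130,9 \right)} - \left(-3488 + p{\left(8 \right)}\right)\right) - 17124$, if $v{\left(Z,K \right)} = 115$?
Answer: $-13576$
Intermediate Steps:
$p{\left(W \right)} = 55$
$\left(v{\left(-130,9 \right)} - \left(-3488 + p{\left(8 \right)}\right)\right) - 17124 = \left(115 - \left(-3488 + 55\right)\right) - 17124 = \left(115 - -3433\right) - 17124 = \left(115 + 3433\right) - 17124 = 3548 - 17124 = -13576$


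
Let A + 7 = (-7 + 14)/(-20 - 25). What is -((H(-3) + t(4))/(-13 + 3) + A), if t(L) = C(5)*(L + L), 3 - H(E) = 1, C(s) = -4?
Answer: 187/45 ≈ 4.1556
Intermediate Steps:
H(E) = 2 (H(E) = 3 - 1*1 = 3 - 1 = 2)
t(L) = -8*L (t(L) = -4*(L + L) = -8*L)
A = -322/45 (A = -7 + (-7 + 14)/(-20 - 25) = -7 + 7/(-45) = -7 + 7*(-1/45) = -7 - 7/45 = -322/45 ≈ -7.1556)
-((H(-3) + t(4))/(-13 + 3) + A) = -((2 - 8*4)/(-13 + 3) - 322/45) = -((2 - 32)/(-10) - 322/45) = -(-30*(-1/10) - 322/45) = -(3 - 322/45) = -1*(-187/45) = 187/45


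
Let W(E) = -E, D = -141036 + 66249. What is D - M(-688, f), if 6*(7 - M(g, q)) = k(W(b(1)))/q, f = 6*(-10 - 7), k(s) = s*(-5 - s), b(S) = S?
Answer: -11443483/153 ≈ -74794.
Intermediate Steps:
D = -74787
f = -102 (f = 6*(-17) = -102)
M(g, q) = 7 - 2/(3*q) (M(g, q) = 7 - (-(-1*1)*(5 - 1*1))/(6*q) = 7 - (-1*(-1)*(5 - 1))/(6*q) = 7 - (-1*(-1)*4)/(6*q) = 7 - 2/(3*q))
D - M(-688, f) = -74787 - (7 - ⅔/(-102)) = -74787 - (7 - ⅔*(-1/102)) = -74787 - (7 + 1/153) = -74787 - 1*1072/153 = -74787 - 1072/153 = -11443483/153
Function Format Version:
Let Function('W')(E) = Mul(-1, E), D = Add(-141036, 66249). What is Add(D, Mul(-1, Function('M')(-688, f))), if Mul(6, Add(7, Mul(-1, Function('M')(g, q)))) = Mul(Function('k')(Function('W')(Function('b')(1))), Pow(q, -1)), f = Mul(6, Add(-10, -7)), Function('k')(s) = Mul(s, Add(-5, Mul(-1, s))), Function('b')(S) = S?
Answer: Rational(-11443483, 153) ≈ -74794.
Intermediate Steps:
D = -74787
f = -102 (f = Mul(6, -17) = -102)
Function('M')(g, q) = Add(7, Mul(Rational(-2, 3), Pow(q, -1))) (Function('M')(g, q) = Add(7, Mul(Rational(-1, 6), Mul(Mul(-1, Mul(-1, 1), Add(5, Mul(-1, 1))), Pow(q, -1)))) = Add(7, Mul(Rational(-1, 6), Mul(Mul(-1, -1, Add(5, -1)), Pow(q, -1)))) = Add(7, Mul(Rational(-1, 6), Mul(Mul(-1, -1, 4), Pow(q, -1)))) = Add(7, Mul(Rational(-1, 6), Mul(4, Pow(q, -1)))) = Add(7, Mul(Rational(-2, 3), Pow(q, -1))))
Add(D, Mul(-1, Function('M')(-688, f))) = Add(-74787, Mul(-1, Add(7, Mul(Rational(-2, 3), Pow(-102, -1))))) = Add(-74787, Mul(-1, Add(7, Mul(Rational(-2, 3), Rational(-1, 102))))) = Add(-74787, Mul(-1, Add(7, Rational(1, 153)))) = Add(-74787, Mul(-1, Rational(1072, 153))) = Add(-74787, Rational(-1072, 153)) = Rational(-11443483, 153)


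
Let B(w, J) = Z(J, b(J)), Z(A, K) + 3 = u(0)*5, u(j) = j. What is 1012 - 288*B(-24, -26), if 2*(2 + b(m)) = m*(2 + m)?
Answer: 1876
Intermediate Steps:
b(m) = -2 + m*(2 + m)/2 (b(m) = -2 + (m*(2 + m))/2 = -2 + m*(2 + m)/2)
Z(A, K) = -3 (Z(A, K) = -3 + 0*5 = -3 + 0 = -3)
B(w, J) = -3
1012 - 288*B(-24, -26) = 1012 - 288*(-3) = 1012 + 864 = 1876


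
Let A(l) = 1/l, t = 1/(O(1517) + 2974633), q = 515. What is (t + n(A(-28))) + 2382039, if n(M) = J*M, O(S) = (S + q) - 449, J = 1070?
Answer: 49625441953195/20833512 ≈ 2.3820e+6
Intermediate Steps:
O(S) = 66 + S (O(S) = (S + 515) - 449 = (515 + S) - 449 = 66 + S)
t = 1/2976216 (t = 1/((66 + 1517) + 2974633) = 1/(1583 + 2974633) = 1/2976216 ≈ 3.3600e-7)
n(M) = 1070*M
(t + n(A(-28))) + 2382039 = (1/2976216 + 1070/(-28)) + 2382039 = (1/2976216 + 1070*(-1/28)) + 2382039 = (1/2976216 - 535/14) + 2382039 = -796137773/20833512 + 2382039 = 49625441953195/20833512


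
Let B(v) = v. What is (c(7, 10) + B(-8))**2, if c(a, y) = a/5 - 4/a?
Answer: 63001/1225 ≈ 51.429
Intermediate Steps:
c(a, y) = -4/a + a/5 (c(a, y) = a*(1/5) - 4/a = a/5 - 4/a = -4/a + a/5)
(c(7, 10) + B(-8))**2 = ((-4/7 + (1/5)*7) - 8)**2 = ((-4*1/7 + 7/5) - 8)**2 = ((-4/7 + 7/5) - 8)**2 = (29/35 - 8)**2 = (-251/35)**2 = 63001/1225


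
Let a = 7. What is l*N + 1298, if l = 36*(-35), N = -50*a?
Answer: 442298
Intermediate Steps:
N = -350 (N = -50*7 = -350)
l = -1260
l*N + 1298 = -1260*(-350) + 1298 = 441000 + 1298 = 442298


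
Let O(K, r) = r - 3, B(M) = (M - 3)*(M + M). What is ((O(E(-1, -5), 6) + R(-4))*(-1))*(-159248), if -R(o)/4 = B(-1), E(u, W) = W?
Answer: -4618192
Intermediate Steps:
B(M) = 2*M*(-3 + M) (B(M) = (-3 + M)*(2*M) = 2*M*(-3 + M))
O(K, r) = -3 + r
R(o) = -32 (R(o) = -8*(-1)*(-3 - 1) = -8*(-1)*(-4) = -4*8 = -32)
((O(E(-1, -5), 6) + R(-4))*(-1))*(-159248) = (((-3 + 6) - 32)*(-1))*(-159248) = ((3 - 32)*(-1))*(-159248) = -29*(-1)*(-159248) = 29*(-159248) = -4618192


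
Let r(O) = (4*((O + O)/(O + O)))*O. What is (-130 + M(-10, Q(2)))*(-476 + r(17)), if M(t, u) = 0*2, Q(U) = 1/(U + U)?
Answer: 53040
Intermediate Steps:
Q(U) = 1/(2*U)
r(O) = 4*O (r(O) = (4*((2*O)/((2*O))))*O = (4*((2*O)*(1/(2*O))))*O = (4*1)*O = 4*O)
M(t, u) = 0
(-130 + M(-10, Q(2)))*(-476 + r(17)) = (-130 + 0)*(-476 + 4*17) = -130*(-476 + 68) = -130*(-408) = 53040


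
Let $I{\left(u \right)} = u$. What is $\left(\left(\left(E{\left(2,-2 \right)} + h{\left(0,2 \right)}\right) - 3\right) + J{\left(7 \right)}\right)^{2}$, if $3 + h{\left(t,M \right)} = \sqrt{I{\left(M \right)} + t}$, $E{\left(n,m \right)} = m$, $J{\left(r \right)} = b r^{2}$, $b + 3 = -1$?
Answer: $\left(204 - \sqrt{2}\right)^{2} \approx 41041.0$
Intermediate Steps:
$b = -4$ ($b = -3 - 1 = -4$)
$J{\left(r \right)} = - 4 r^{2}$
$h{\left(t,M \right)} = -3 + \sqrt{M + t}$
$\left(\left(\left(E{\left(2,-2 \right)} + h{\left(0,2 \right)}\right) - 3\right) + J{\left(7 \right)}\right)^{2} = \left(\left(\left(-2 - \left(3 - \sqrt{2 + 0}\right)\right) - 3\right) - 4 \cdot 7^{2}\right)^{2} = \left(\left(\left(-2 - \left(3 - \sqrt{2}\right)\right) - 3\right) - 196\right)^{2} = \left(\left(\left(-5 + \sqrt{2}\right) - 3\right) - 196\right)^{2} = \left(\left(-8 + \sqrt{2}\right) - 196\right)^{2} = \left(-204 + \sqrt{2}\right)^{2}$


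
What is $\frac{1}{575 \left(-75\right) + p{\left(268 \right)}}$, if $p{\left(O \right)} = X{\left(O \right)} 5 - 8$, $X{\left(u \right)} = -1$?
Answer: $- \frac{1}{43138} \approx -2.3181 \cdot 10^{-5}$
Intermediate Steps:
$p{\left(O \right)} = -13$ ($p{\left(O \right)} = \left(-1\right) 5 - 8 = -5 - 8 = -13$)
$\frac{1}{575 \left(-75\right) + p{\left(268 \right)}} = \frac{1}{575 \left(-75\right) - 13} = \frac{1}{-43125 - 13} = \frac{1}{-43138} = - \frac{1}{43138}$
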